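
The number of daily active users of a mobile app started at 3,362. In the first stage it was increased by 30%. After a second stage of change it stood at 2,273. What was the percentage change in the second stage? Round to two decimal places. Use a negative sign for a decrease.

After the first stage: 3,362 × 1.3 = 4370.6.
Second-stage multiplier: 2,273 ÷ 4370.6 ≈ 0.520066.
That is a change of -47.99%.

-47.99%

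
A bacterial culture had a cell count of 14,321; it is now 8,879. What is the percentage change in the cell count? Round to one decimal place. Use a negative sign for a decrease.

Change: 8,879 − 14,321 = -5,442.
Relative to the original: -5,442 ÷ 14,321 ≈ -38.0%.

-38.0%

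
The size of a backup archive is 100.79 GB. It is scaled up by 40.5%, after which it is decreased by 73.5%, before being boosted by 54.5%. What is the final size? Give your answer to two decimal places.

57.98 GB

Each change multiplies by a factor: 1.405 × 0.265 × 1.545 = 0.575242125.
100.79 × 0.575242125 = 57.97865377875 ≈ 57.98.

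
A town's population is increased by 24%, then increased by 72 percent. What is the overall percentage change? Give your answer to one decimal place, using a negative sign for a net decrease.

113.3%

A 24% increase multiplies by 1.24.
Then a 72% increase: 1.24 × 1.72 = 2.1328.
Overall factor 2.1328, i.e. 113.3%.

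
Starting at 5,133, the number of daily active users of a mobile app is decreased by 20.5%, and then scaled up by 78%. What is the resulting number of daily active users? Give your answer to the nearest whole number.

After the 20.5% decrease: 5,133 × 0.795 = 4080.735.
Apply the 78% increase: 4080.735 × 1.78 = 7263.7083 ≈ 7,264.

7,264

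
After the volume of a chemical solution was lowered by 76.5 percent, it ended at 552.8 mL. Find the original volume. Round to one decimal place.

The overall multiplier applied was 0.235.
So the original volume was 552.8 ÷ 0.235 ≈ 2352.3 mL.

2352.3 mL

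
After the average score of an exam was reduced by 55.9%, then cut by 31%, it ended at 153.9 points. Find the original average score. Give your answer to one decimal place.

Undoing the 31% decrease: 153.9 ÷ 0.69 ≈ 223.043478.
Undoing the 55.9% decrease: 223.043478 ÷ 0.441 ≈ 505.8 points.

505.8 points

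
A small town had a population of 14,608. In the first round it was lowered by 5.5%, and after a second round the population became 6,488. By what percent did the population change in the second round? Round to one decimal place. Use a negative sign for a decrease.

-53.0%

After the first round: 14,608 × 0.945 = 13804.56.
Second-round multiplier: 6,488 ÷ 13804.56 ≈ 0.46999.
That is a change of -53.0%.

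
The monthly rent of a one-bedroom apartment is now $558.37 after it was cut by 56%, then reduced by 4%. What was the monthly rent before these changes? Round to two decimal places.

The overall multiplier applied was 0.44 × 0.96 = 0.4224.
So the original monthly rent was $558.37 ÷ 0.4224 ≈ $1,321.90.

$1,321.90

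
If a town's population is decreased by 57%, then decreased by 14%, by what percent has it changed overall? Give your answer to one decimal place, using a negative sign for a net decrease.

The combined multiplier is 0.43 × 0.86 = 0.3698.
That corresponds to a decrease of 63.0%.

-63.0%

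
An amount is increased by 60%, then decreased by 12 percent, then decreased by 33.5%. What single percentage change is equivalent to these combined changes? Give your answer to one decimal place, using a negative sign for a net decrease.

A 60% increase multiplies by 1.6.
Then a 12% decrease: 1.6 × 0.88 = 1.408.
Then a 33.5% decrease: 1.408 × 0.665 = 0.93632.
Overall factor 0.93632, i.e. -6.4%.

-6.4%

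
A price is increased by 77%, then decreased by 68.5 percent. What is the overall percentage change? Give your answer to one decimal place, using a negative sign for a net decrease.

The combined multiplier is 1.77 × 0.315 = 0.55755.
That corresponds to a decrease of 44.2%.

-44.2%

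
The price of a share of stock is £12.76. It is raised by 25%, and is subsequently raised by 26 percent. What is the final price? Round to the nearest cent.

£20.10

Each change multiplies by a factor: 1.25 × 1.26 = 1.575.
£12.76 × 1.575 = £20.097 ≈ £20.10.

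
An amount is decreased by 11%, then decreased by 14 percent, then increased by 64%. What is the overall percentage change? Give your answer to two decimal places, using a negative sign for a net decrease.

25.53%

An 11% decrease multiplies by 0.89.
Then a 14% decrease: 0.89 × 0.86 = 0.7654.
Then a 64% increase: 0.7654 × 1.64 = 1.255256.
Overall factor 1.255256, i.e. 25.53%.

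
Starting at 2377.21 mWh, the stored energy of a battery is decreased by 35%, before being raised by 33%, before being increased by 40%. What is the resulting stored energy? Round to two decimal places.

2877.14 mWh

Each change multiplies by a factor: 0.65 × 1.33 × 1.4 = 1.2103.
2377.21 × 1.2103 = 2877.137263 ≈ 2877.14.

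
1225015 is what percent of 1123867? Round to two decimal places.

1225015 ÷ 1123867 ≈ 109.00%.

109.00%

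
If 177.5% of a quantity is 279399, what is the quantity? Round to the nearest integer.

157408

279399 ÷ 1.775 ≈ 157408.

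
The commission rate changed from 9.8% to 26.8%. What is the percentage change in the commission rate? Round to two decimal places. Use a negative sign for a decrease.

The change is 26.8 − 9.8 = 17.0 percentage points.
Relative to the original 9.8%, that is 17.0 ÷ 9.8 ≈ 173.47%.

173.47%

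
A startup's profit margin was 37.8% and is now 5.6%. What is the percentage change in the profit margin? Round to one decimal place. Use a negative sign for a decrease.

-85.2%

The change is 5.6 − 37.8 = -32.2 percentage points.
Relative to the original 37.8%, that is -32.2 ÷ 37.8 ≈ -85.2%.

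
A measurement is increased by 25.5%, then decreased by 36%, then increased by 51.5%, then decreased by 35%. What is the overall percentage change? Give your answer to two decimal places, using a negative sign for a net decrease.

The combined multiplier is 1.255 × 0.64 × 1.515 × 0.65 = 0.7909512.
That corresponds to a decrease of 20.90%.

-20.90%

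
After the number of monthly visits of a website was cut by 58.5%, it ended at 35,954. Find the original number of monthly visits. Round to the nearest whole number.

86,636

The overall multiplier applied was 0.415.
So the original number of monthly visits was 35,954 ÷ 0.415 ≈ 86,636.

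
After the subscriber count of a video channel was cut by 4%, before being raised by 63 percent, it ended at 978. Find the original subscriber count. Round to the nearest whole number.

The overall multiplier applied was 0.96 × 1.63 = 1.5648.
So the original subscriber count was 978 ÷ 1.5648 = 625.

625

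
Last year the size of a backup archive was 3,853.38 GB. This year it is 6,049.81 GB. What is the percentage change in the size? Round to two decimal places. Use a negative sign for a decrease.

57.00%

Change: 6,049.81 − 3,853.38 = 2,196.43.
Relative to the original: 2,196.43 ÷ 3,853.38 ≈ 57.00%.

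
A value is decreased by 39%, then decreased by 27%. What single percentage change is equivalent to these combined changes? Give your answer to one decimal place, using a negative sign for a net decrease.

-55.5%

A 39% decrease multiplies by 0.61.
Then a 27% decrease: 0.61 × 0.73 = 0.4453.
Overall factor 0.4453, i.e. -55.5%.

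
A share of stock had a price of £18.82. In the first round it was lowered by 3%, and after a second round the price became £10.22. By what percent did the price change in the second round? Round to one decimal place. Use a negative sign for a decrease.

After the first round: £18.82 × 0.97 = £18.2554.
Second-round multiplier: £10.22 ÷ £18.2554 ≈ 0.55983.
That is a change of -44.0%.

-44.0%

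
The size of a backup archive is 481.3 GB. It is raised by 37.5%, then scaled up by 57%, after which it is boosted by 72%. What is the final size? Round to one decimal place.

1787.1 GB

Each change multiplies by a factor: 1.375 × 1.57 × 1.72 = 3.71305.
481.3 × 3.71305 = 1787.090965 ≈ 1787.1.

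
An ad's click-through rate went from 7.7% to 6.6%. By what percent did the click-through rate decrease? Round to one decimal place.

The change is 6.6 − 7.7 = -1.1 percentage points.
Relative to the original 7.7%, that is -1.1 ÷ 7.7 ≈ -14.3%.
So the click-through rate fell by 14.3%.

14.3%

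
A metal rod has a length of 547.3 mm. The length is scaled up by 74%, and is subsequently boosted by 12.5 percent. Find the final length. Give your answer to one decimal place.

Each change multiplies by a factor: 1.74 × 1.125 = 1.9575.
547.3 × 1.9575 = 1071.33975 ≈ 1071.3.

1071.3 mm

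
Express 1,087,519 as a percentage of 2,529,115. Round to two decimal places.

1,087,519 ÷ 2,529,115 ≈ 43.00%.

43.00%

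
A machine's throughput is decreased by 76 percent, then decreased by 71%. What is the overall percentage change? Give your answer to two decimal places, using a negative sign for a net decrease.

The combined multiplier is 0.24 × 0.29 = 0.0696.
That corresponds to a decrease of 93.04%.

-93.04%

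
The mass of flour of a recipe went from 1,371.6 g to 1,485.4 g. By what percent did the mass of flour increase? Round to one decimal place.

8.3%

Change: 1,485.4 − 1,371.6 = 113.8.
Relative to the original: 113.8 ÷ 1,371.6 ≈ 8.3%.
So the mass of flour increased by 8.3%.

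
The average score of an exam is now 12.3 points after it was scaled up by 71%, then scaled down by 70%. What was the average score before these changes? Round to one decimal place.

24.0 points

The overall multiplier applied was 1.71 × 0.3 = 0.513.
So the original average score was 12.3 ÷ 0.513 ≈ 24.0 points.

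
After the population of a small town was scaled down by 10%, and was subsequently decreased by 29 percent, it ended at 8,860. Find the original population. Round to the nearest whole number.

13,865

The overall multiplier applied was 0.9 × 0.71 = 0.639.
So the original population was 8,860 ÷ 0.639 ≈ 13,865.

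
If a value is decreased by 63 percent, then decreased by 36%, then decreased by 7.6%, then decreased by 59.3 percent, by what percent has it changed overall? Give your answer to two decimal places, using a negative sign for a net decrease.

The combined multiplier is 0.37 × 0.64 × 0.924 × 0.407 = 0.0890529024.
That corresponds to a decrease of 91.09%.

-91.09%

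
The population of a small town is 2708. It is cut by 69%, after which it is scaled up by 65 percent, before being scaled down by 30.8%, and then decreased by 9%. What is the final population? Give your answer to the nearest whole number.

Each change multiplies by a factor: 0.31 × 1.65 × 0.692 × 0.91 = 0.32210178.
2708 × 0.32210178 = 872.25162024 ≈ 872.

872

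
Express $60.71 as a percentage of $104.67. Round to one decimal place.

$60.71 ÷ $104.67 ≈ 58.0%.

58.0%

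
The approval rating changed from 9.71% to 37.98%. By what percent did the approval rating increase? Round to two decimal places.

291.14%

The change is 37.98 − 9.71 = 28.27 percentage points.
Relative to the original 9.71%, that is 28.27 ÷ 9.71 ≈ 291.14%.
So the approval rating rose by 291.14%.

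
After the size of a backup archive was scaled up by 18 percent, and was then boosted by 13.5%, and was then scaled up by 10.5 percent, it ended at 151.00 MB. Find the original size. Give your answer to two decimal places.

102.03 MB

Undoing the 10.5% increase: 151.00 ÷ 1.105 ≈ 136.651584.
Undoing the 13.5% increase: 136.651584 ÷ 1.135 ≈ 120.397871.
Undoing the 18% increase: 120.397871 ÷ 1.18 ≈ 102.03 MB.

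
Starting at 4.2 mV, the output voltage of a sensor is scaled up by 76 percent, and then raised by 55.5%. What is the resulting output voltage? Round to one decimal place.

11.5 mV

Each change multiplies by a factor: 1.76 × 1.555 = 2.7368.
4.2 × 2.7368 = 11.49456 ≈ 11.5.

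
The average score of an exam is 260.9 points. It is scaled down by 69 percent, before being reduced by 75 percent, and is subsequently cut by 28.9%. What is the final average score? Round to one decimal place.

14.4 points

Each change multiplies by a factor: 0.31 × 0.25 × 0.711 = 0.0551025.
260.9 × 0.0551025 = 14.37624225 ≈ 14.4.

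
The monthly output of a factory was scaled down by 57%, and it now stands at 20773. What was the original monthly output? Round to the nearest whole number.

48309

The overall multiplier applied was 0.43.
So the original monthly output was 20773 ÷ 0.43 ≈ 48309.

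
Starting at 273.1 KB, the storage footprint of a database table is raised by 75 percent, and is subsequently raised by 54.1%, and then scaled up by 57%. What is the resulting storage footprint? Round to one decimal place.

Each change multiplies by a factor: 1.75 × 1.541 × 1.57 = 4.2338975.
273.1 × 4.2338975 = 1156.27740725 ≈ 1156.3.

1156.3 KB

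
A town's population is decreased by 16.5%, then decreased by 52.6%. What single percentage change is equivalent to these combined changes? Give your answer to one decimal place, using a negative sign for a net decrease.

The combined multiplier is 0.835 × 0.474 = 0.39579.
That corresponds to a decrease of 60.4%.

-60.4%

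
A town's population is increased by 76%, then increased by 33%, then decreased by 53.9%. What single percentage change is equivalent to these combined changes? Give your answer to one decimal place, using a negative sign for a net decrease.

7.9%

A 76% increase multiplies by 1.76.
Then a 33% increase: 1.76 × 1.33 = 2.3408.
Then a 53.9% decrease: 2.3408 × 0.461 = 1.0791088.
Overall factor 1.0791088, i.e. 7.9%.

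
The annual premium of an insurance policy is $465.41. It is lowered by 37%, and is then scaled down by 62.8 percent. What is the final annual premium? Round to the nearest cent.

$109.07

Apply the 37% decrease: $465.41 × 0.63 = $293.2083.
62.8% decrease: $293.2083 × 0.372 = $109.0734876 ≈ $109.07.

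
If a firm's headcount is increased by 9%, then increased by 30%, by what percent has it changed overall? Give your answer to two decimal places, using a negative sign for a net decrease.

A 9% increase multiplies by 1.09.
Then a 30% increase: 1.09 × 1.3 = 1.417.
Overall factor 1.417, i.e. 41.70%.

41.70%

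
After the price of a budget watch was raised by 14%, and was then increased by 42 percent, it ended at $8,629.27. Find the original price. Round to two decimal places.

The overall multiplier applied was 1.14 × 1.42 = 1.6188.
So the original price was $8,629.27 ÷ 1.6188 ≈ $5,330.66.

$5,330.66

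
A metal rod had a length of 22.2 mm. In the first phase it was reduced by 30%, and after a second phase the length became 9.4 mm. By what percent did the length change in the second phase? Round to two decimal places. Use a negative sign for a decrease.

-39.51%

After the first phase: 22.2 × 0.7 = 15.54.
Second-phase multiplier: 9.4 ÷ 15.54 ≈ 0.604891.
That is a change of -39.51%.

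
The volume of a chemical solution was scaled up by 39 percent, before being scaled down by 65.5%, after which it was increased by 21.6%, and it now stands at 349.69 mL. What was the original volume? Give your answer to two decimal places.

The overall multiplier applied was 1.39 × 0.345 × 1.216 = 0.5831328.
So the original volume was 349.69 ÷ 0.5831328 ≈ 599.67 mL.

599.67 mL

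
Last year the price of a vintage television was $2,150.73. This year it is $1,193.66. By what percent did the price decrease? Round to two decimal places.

44.50%

Change: $1,193.66 − $2,150.73 = -$957.07.
Relative to the original: -$957.07 ÷ $2,150.73 ≈ -44.50%.
So the price decreased by 44.50%.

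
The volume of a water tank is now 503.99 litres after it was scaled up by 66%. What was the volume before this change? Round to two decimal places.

The overall multiplier applied was 1.66.
So the original volume was 503.99 ÷ 1.66 ≈ 303.61 litres.

303.61 litres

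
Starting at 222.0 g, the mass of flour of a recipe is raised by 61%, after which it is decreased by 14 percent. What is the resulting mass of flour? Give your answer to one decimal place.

307.4 g

Each change multiplies by a factor: 1.61 × 0.86 = 1.3846.
222.0 × 1.3846 = 307.3812 ≈ 307.4.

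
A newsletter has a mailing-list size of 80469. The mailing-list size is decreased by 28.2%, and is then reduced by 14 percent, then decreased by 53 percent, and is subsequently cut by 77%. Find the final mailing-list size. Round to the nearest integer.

5371

Apply the 28.2% decrease: 80469 × 0.718 = 57776.742.
Apply the 14% decrease: 57776.742 × 0.86 = 49687.99812.
After the 53% decrease: 49687.99812 × 0.47 = 23353.3591164.
After the 77% decrease: 23353.3591164 × 0.23 = 5371.272596772 ≈ 5371.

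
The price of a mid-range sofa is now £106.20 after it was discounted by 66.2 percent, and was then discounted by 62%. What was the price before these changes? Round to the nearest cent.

£826.85

Undoing the 62% decrease: £106.20 ÷ 0.38 ≈ £279.473684.
Undoing the 66.2% decrease: £279.473684 ÷ 0.338 ≈ £826.85.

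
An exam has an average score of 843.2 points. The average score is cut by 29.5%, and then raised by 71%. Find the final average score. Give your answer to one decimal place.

1016.5 points

Each change multiplies by a factor: 0.705 × 1.71 = 1.20555.
843.2 × 1.20555 = 1016.51976 ≈ 1016.5.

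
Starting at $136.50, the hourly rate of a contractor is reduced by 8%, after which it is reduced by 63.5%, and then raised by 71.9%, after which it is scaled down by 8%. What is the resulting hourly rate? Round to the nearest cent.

$72.49

After the 8% decrease: $136.50 × 0.92 = $125.58.
After the 63.5% decrease: $125.58 × 0.365 = $45.8367.
After the 71.9% increase: $45.8367 × 1.719 = $78.7932873.
Apply the 8% decrease: $78.7932873 × 0.92 = $72.489824316 ≈ $72.49.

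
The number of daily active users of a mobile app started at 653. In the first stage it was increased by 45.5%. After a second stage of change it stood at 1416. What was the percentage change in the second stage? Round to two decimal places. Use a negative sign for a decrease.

49.03%

After the first stage: 653 × 1.455 = 950.115.
Second-stage multiplier: 1416 ÷ 950.115 ≈ 1.490346.
That is a change of 49.03%.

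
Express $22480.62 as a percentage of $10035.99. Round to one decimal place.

224.0%

$22480.62 ÷ $10035.99 ≈ 224.0%.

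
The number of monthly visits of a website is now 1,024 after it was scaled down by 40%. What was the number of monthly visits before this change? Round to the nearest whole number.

1,707

The overall multiplier applied was 0.6.
So the original number of monthly visits was 1,024 ÷ 0.6 ≈ 1,707.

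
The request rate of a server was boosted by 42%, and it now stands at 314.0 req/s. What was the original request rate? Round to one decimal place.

The overall multiplier applied was 1.42.
So the original request rate was 314.0 ÷ 1.42 ≈ 221.1 req/s.

221.1 req/s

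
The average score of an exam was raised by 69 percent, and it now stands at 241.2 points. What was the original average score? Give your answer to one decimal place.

142.7 points

The overall multiplier applied was 1.69.
So the original average score was 241.2 ÷ 1.69 ≈ 142.7 points.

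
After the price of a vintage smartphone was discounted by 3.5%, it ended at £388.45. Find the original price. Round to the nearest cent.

The overall multiplier applied was 0.965.
So the original price was £388.45 ÷ 0.965 ≈ £402.54.

£402.54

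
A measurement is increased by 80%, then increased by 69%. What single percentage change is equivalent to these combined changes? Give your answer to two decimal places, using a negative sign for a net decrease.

An 80% increase multiplies by 1.8.
Then a 69% increase: 1.8 × 1.69 = 3.042.
Overall factor 3.042, i.e. 204.20%.

204.20%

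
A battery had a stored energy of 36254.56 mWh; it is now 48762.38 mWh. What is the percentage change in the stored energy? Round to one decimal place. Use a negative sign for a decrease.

Change: 48762.38 − 36254.56 = 12507.82.
Relative to the original: 12507.82 ÷ 36254.56 ≈ 34.5%.

34.5%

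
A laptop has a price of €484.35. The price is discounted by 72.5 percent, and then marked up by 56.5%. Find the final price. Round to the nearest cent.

€208.45

Each change multiplies by a factor: 0.275 × 1.565 = 0.430375.
€484.35 × 0.430375 = €208.45213125 ≈ €208.45.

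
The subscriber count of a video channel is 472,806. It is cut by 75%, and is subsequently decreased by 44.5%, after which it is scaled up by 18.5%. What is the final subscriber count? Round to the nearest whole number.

Each change multiplies by a factor: 0.25 × 0.555 × 1.185 = 0.16441875.
472,806 × 0.16441875 = 77738.1715125 ≈ 77,738.

77,738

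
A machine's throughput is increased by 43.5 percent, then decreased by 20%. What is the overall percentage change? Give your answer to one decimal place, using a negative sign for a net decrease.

A 43.5% increase multiplies by 1.435.
Then a 20% decrease: 1.435 × 0.8 = 1.148.
Overall factor 1.148, i.e. 14.8%.

14.8%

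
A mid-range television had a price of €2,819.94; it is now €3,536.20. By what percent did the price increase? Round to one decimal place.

25.4%

Change: €3,536.20 − €2,819.94 = €716.26.
Relative to the original: €716.26 ÷ €2,819.94 ≈ 25.4%.
So the price increased by 25.4%.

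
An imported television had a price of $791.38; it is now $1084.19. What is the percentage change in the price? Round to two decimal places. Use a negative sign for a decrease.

37.00%

Change: $1084.19 − $791.38 = $292.81.
Relative to the original: $292.81 ÷ $791.38 ≈ 37.00%.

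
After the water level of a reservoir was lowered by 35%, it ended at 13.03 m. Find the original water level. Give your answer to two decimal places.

The overall multiplier applied was 0.65.
So the original water level was 13.03 ÷ 0.65 ≈ 20.05 m.

20.05 m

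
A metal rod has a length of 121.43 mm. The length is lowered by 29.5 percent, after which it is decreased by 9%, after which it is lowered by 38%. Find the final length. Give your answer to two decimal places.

Apply the 29.5% decrease: 121.43 × 0.705 = 85.60815.
After the 9% decrease: 85.60815 × 0.91 = 77.9034165.
Apply the 38% decrease: 77.9034165 × 0.62 = 48.30011823 ≈ 48.30.

48.30 mm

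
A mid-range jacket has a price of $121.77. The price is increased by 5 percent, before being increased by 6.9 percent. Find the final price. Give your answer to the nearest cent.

$136.68

5% increase: $121.77 × 1.05 = $127.8585.
6.9% increase: $127.8585 × 1.069 = $136.6807365 ≈ $136.68.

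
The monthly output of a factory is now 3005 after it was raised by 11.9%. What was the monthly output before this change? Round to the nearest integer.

2685

The overall multiplier applied was 1.119.
So the original monthly output was 3005 ÷ 1.119 ≈ 2685.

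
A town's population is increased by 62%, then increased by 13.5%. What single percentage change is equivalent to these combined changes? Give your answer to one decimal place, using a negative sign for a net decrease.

83.9%

A 62% increase multiplies by 1.62.
Then a 13.5% increase: 1.62 × 1.135 = 1.8387.
Overall factor 1.8387, i.e. 83.9%.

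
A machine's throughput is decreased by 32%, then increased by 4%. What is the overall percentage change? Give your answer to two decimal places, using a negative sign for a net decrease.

A 32% decrease multiplies by 0.68.
Then a 4% increase: 0.68 × 1.04 = 0.7072.
Overall factor 0.7072, i.e. -29.28%.

-29.28%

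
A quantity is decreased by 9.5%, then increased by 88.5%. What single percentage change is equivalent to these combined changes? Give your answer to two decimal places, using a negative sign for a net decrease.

A 9.5% decrease multiplies by 0.905.
Then an 88.5% increase: 0.905 × 1.885 = 1.705925.
Overall factor 1.705925, i.e. 70.59%.

70.59%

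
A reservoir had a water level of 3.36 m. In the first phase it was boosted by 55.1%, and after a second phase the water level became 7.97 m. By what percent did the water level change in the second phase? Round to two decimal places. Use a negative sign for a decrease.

After the first phase: 3.36 × 1.551 = 5.21136.
Second-phase multiplier: 7.97 ÷ 5.21136 ≈ 1.529351.
That is a change of 52.94%.

52.94%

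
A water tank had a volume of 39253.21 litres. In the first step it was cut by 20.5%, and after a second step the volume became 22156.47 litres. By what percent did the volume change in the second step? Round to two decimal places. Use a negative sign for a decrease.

After the first step: 39253.21 × 0.795 = 31206.30195.
Second-step multiplier: 22156.47 ÷ 31206.30195 ≈ 0.71.
That is a change of -29.00%.

-29.00%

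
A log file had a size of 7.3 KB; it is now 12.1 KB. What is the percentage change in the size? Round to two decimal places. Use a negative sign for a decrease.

Change: 12.1 − 7.3 = 4.8.
Relative to the original: 4.8 ÷ 7.3 ≈ 65.75%.

65.75%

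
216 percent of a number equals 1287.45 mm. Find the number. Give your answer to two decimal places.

1287.45 mm ÷ 2.16 ≈ 596.04 mm.

596.04 mm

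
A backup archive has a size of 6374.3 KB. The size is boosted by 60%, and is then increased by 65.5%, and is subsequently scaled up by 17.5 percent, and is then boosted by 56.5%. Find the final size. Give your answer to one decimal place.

After the 60% increase: 6374.3 × 1.6 = 10198.88.
After the 65.5% increase: 10198.88 × 1.655 = 16879.1464.
After the 17.5% increase: 16879.1464 × 1.175 = 19832.99702.
Apply the 56.5% increase: 19832.99702 × 1.565 = 31038.6403363 ≈ 31038.6.

31038.6 KB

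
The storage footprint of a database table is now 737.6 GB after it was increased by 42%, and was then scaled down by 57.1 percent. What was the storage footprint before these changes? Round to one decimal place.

Undoing the 57.1% decrease: 737.6 ÷ 0.429 ≈ 1719.347319.
Undoing the 42% increase: 1719.347319 ÷ 1.42 ≈ 1,210.8 GB.

1,210.8 GB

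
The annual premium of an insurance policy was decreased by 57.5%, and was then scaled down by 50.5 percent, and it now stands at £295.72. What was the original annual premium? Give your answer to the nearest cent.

The overall multiplier applied was 0.425 × 0.495 = 0.210375.
So the original annual premium was £295.72 ÷ 0.210375 ≈ £1405.68.

£1405.68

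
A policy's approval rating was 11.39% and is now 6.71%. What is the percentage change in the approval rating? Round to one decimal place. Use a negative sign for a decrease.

The change is 6.71 − 11.39 = -4.68 percentage points.
Relative to the original 11.39%, that is -4.68 ÷ 11.39 ≈ -41.1%.

-41.1%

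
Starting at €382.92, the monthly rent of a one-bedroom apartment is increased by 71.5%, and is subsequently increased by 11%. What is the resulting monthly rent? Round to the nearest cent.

Each change multiplies by a factor: 1.715 × 1.11 = 1.90365.
€382.92 × 1.90365 = €728.945658 ≈ €728.95.

€728.95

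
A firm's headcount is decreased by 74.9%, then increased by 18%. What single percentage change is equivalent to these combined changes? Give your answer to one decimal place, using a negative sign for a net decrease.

A 74.9% decrease multiplies by 0.251.
Then an 18% increase: 0.251 × 1.18 = 0.29618.
Overall factor 0.29618, i.e. -70.4%.

-70.4%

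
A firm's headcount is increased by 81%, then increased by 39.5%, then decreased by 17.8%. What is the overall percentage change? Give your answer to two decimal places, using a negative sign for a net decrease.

107.55%

The combined multiplier is 1.81 × 1.395 × 0.822 = 2.0755089.
That corresponds to an increase of 107.55%.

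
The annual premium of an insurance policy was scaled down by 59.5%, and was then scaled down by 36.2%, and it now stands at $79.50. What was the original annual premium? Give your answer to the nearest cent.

Undoing the 36.2% decrease: $79.50 ÷ 0.638 ≈ $124.60815.
Undoing the 59.5% decrease: $124.60815 ÷ 0.405 ≈ $307.67.

$307.67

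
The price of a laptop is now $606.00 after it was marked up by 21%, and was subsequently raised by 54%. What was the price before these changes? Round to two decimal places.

$325.21

The overall multiplier applied was 1.21 × 1.54 = 1.8634.
So the original price was $606.00 ÷ 1.8634 ≈ $325.21.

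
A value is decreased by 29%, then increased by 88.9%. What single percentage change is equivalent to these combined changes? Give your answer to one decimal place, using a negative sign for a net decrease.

34.1%

A 29% decrease multiplies by 0.71.
Then an 88.9% increase: 0.71 × 1.889 = 1.34119.
Overall factor 1.34119, i.e. 34.1%.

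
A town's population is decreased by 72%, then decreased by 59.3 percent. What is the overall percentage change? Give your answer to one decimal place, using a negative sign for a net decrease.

A 72% decrease multiplies by 0.28.
Then a 59.3% decrease: 0.28 × 0.407 = 0.11396.
Overall factor 0.11396, i.e. -88.6%.

-88.6%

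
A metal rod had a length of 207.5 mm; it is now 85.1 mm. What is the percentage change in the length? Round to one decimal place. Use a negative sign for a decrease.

-59.0%

Change: 85.1 − 207.5 = -122.4.
Relative to the original: -122.4 ÷ 207.5 ≈ -59.0%.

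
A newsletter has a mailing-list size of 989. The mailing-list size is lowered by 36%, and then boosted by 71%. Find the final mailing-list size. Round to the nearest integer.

1082

36% decrease: 989 × 0.64 = 632.96.
Apply the 71% increase: 632.96 × 1.71 = 1082.3616 ≈ 1082.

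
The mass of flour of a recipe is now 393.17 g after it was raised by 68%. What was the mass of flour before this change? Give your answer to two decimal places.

234.03 g

The overall multiplier applied was 1.68.
So the original mass of flour was 393.17 ÷ 1.68 ≈ 234.03 g.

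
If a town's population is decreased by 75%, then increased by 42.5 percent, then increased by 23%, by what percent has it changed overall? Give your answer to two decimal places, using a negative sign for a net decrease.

The combined multiplier is 0.25 × 1.425 × 1.23 = 0.4381875.
That corresponds to a decrease of 56.18%.

-56.18%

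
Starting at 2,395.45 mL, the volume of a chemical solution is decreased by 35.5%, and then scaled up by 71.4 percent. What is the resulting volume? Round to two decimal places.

2,648.24 mL

After the 35.5% decrease: 2,395.45 × 0.645 = 1545.06525.
71.4% increase: 1545.06525 × 1.714 = 2648.2418385 ≈ 2,648.24.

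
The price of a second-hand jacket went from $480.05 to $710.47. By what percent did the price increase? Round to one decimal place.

Change: $710.47 − $480.05 = $230.42.
Relative to the original: $230.42 ÷ $480.05 ≈ 48.0%.
So the price increased by 48.0%.

48.0%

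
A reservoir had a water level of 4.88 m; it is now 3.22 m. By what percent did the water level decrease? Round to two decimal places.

34.02%

Change: 3.22 − 4.88 = -1.66.
Relative to the original: -1.66 ÷ 4.88 ≈ -34.02%.
So the water level decreased by 34.02%.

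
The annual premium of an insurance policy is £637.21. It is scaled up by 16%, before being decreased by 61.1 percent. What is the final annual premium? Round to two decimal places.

£287.53

16% increase: £637.21 × 1.16 = £739.1636.
After the 61.1% decrease: £739.1636 × 0.389 = £287.5346404 ≈ £287.53.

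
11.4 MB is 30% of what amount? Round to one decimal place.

11.4 MB ÷ 0.3 = 38.0 MB.

38.0 MB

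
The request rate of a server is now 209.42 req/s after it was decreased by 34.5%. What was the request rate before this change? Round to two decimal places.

The overall multiplier applied was 0.655.
So the original request rate was 209.42 ÷ 0.655 ≈ 319.73 req/s.

319.73 req/s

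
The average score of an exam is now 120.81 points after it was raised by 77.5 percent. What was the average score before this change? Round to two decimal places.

The overall multiplier applied was 1.775.
So the original average score was 120.81 ÷ 1.775 ≈ 68.06 points.

68.06 points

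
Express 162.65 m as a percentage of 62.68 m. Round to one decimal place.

162.65 m ÷ 62.68 m ≈ 259.5%.

259.5%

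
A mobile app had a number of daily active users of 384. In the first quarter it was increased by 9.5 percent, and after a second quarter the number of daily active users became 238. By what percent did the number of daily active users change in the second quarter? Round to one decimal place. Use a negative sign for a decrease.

-43.4%

After the first quarter: 384 × 1.095 = 420.48.
Second-quarter multiplier: 238 ÷ 420.48 ≈ 0.56602.
That is a change of -43.4%.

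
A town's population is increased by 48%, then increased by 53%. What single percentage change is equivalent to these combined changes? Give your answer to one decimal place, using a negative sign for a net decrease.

The combined multiplier is 1.48 × 1.53 = 2.2644.
That corresponds to an increase of 126.4%.

126.4%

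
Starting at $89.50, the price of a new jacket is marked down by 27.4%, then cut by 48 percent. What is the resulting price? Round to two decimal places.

After the 27.4% decrease: $89.50 × 0.726 = $64.977.
48% decrease: $64.977 × 0.52 = $33.78804 ≈ $33.79.

$33.79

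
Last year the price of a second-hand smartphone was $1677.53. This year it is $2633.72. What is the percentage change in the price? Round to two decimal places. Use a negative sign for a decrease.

57.00%

Change: $2633.72 − $1677.53 = $956.19.
Relative to the original: $956.19 ÷ $1677.53 ≈ 57.00%.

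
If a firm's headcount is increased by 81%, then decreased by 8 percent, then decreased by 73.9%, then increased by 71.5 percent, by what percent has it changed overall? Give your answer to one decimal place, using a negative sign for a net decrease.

-25.5%

An 81% increase multiplies by 1.81.
Then an 8% decrease: 1.81 × 0.92 = 1.6652.
Then a 73.9% decrease: 1.6652 × 0.261 = 0.4346172.
Then a 71.5% increase: 0.4346172 × 1.715 = 0.745368498.
Overall factor 0.745368498, i.e. -25.5%.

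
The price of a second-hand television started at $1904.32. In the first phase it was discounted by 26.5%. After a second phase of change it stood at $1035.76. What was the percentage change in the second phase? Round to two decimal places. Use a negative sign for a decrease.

After the first phase: $1904.32 × 0.735 = $1399.6752.
Second-phase multiplier: $1035.76 ÷ $1399.6752 ≈ 0.74.
That is a change of -26.00%.

-26.00%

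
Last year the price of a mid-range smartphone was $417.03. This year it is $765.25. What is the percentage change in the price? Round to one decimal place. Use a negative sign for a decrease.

Change: $765.25 − $417.03 = $348.22.
Relative to the original: $348.22 ÷ $417.03 ≈ 83.5%.

83.5%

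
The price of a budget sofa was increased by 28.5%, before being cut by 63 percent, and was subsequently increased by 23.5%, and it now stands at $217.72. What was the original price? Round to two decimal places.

Undoing the 23.5% increase: $217.72 ÷ 1.235 ≈ $176.291498.
Undoing the 63% decrease: $176.291498 ÷ 0.37 ≈ $476.463508.
Undoing the 28.5% increase: $476.463508 ÷ 1.285 ≈ $370.79.

$370.79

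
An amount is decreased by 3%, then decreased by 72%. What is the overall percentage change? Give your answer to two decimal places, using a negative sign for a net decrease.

-72.84%

The combined multiplier is 0.97 × 0.28 = 0.2716.
That corresponds to a decrease of 72.84%.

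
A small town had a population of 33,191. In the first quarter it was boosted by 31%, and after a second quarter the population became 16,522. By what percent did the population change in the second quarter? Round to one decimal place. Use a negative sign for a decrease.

-62.0%

After the first quarter: 33,191 × 1.31 = 43480.21.
Second-quarter multiplier: 16,522 ÷ 43480.21 ≈ 0.37999.
That is a change of -62.0%.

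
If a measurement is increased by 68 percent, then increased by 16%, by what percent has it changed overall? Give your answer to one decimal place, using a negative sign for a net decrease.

94.9%

A 68% increase multiplies by 1.68.
Then a 16% increase: 1.68 × 1.16 = 1.9488.
Overall factor 1.9488, i.e. 94.9%.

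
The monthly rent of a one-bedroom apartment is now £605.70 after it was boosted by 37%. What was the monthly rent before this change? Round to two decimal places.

The overall multiplier applied was 1.37.
So the original monthly rent was £605.70 ÷ 1.37 ≈ £442.12.

£442.12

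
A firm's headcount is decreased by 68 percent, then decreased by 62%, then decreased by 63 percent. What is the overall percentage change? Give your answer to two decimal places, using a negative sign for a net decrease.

-95.50%

A 68% decrease multiplies by 0.32.
Then a 62% decrease: 0.32 × 0.38 = 0.1216.
Then a 63% decrease: 0.1216 × 0.37 = 0.044992.
Overall factor 0.044992, i.e. -95.50%.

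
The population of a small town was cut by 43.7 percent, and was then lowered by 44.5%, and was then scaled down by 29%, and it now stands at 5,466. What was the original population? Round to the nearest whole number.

24,638

Undoing the 29% decrease: 5,466 ÷ 0.71 ≈ 7698.591549.
Undoing the 44.5% decrease: 7698.591549 ÷ 0.555 ≈ 13871.336124.
Undoing the 43.7% decrease: 13871.336124 ÷ 0.563 ≈ 24,638.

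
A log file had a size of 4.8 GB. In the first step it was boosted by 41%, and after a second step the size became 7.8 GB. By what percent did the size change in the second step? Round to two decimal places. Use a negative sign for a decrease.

After the first step: 4.8 × 1.41 = 6.768.
Second-step multiplier: 7.8 ÷ 6.768 ≈ 1.152482.
That is a change of 15.25%.

15.25%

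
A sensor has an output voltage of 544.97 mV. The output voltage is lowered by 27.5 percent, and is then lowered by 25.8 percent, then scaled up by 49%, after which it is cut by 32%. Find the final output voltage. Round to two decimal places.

After the 27.5% decrease: 544.97 × 0.725 = 395.10325.
Apply the 25.8% decrease: 395.10325 × 0.742 = 293.1666115.
Apply the 49% increase: 293.1666115 × 1.49 = 436.818251135.
32% decrease: 436.818251135 × 0.68 = 297.0364107718 ≈ 297.04.

297.04 mV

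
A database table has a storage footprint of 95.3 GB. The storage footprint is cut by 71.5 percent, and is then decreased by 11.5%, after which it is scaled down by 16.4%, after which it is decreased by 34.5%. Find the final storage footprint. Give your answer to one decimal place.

13.2 GB

After the 71.5% decrease: 95.3 × 0.285 = 27.1605.
11.5% decrease: 27.1605 × 0.885 = 24.0370425.
Apply the 16.4% decrease: 24.0370425 × 0.836 = 20.09496753.
After the 34.5% decrease: 20.09496753 × 0.655 = 13.16220373215 ≈ 13.2.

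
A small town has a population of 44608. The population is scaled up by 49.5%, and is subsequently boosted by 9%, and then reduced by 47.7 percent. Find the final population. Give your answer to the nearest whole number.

49.5% increase: 44608 × 1.495 = 66688.96.
After the 9% increase: 66688.96 × 1.09 = 72690.9664.
47.7% decrease: 72690.9664 × 0.523 = 38017.3754272 ≈ 38017.

38017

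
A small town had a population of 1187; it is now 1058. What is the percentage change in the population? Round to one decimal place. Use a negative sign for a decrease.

Change: 1058 − 1187 = -129.
Relative to the original: -129 ÷ 1187 ≈ -10.9%.

-10.9%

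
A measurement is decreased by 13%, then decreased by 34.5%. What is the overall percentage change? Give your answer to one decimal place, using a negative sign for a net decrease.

The combined multiplier is 0.87 × 0.655 = 0.56985.
That corresponds to a decrease of 43.0%.

-43.0%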